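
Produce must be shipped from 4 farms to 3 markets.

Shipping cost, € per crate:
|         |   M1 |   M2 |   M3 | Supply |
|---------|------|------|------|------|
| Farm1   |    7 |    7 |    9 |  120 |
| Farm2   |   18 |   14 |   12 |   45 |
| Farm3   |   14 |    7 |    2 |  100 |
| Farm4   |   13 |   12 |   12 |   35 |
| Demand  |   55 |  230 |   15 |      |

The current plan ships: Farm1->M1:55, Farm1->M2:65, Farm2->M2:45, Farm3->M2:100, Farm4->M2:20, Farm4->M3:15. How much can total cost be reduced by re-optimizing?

Current plan cost = 55·7 + 65·7 + 45·14 + 100·7 + 20·12 + 15·12 = €2590.
Optimal plan:
  Farm1->M1: 55 × €7 = €385
  Farm1->M2: 65 × €7 = €455
  Farm2->M2: 45 × €14 = €630
  Farm3->M2: 85 × €7 = €595
  Farm3->M3: 15 × €2 = €30
  Farm4->M2: 35 × €12 = €420
Optimal cost = €2515.
Saving = 2590 − 2515 = €75.

75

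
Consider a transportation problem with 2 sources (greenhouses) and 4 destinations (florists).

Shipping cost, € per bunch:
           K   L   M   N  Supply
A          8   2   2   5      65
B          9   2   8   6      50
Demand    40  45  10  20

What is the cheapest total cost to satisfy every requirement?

535

An optimal shipping plan:
  A→K: 40 × €8 = €320
  A→M: 10 × €2 = €20
  A→N: 15 × €5 = €75
  B→L: 45 × €2 = €90
  B→N: 5 × €6 = €30
Total = 320 + 20 + 75 + 90 + 30 = €535.
(Supply check: A ships 65; B ships 50.)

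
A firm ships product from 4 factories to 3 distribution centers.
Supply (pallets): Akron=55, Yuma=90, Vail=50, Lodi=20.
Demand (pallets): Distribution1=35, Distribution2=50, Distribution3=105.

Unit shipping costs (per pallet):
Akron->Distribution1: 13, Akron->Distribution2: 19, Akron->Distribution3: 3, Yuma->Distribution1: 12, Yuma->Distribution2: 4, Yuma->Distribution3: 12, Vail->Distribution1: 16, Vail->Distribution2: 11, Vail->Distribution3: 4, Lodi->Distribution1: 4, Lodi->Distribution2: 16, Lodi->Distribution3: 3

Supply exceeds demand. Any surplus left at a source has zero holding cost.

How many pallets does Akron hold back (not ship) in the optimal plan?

0

An optimal plan:
  Akron→Distribution3: 55 × 3 = 165
  Yuma→Distribution1: 15 × 12 = 180
  Yuma→Distribution2: 50 × 4 = 200
  Vail→Distribution3: 50 × 4 = 200
  Lodi→Distribution1: 20 × 4 = 80
Total cost = 825.
Akron ships 55 of its 55, leaving 0.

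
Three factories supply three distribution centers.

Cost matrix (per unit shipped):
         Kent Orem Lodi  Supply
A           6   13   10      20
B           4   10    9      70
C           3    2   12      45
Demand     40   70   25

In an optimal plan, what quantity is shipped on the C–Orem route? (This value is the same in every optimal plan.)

The minimum-cost plan:
  A–Lodi: 20 × 10 = 200
  B–Kent: 40 × 4 = 160
  B–Orem: 25 × 10 = 250
  B–Lodi: 5 × 9 = 45
  C–Orem: 45 × 2 = 90
Total cost = 745.
So C→Orem carries 45 pallets.

45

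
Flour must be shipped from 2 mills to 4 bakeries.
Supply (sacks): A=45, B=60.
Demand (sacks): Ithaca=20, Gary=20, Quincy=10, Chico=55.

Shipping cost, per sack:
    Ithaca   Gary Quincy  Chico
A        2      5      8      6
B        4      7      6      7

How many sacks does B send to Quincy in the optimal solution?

The minimum-cost plan:
  A->Ithaca: 20 × 2 = 40
  A->Gary: 20 × 5 = 100
  A->Chico: 5 × 6 = 30
  B->Quincy: 10 × 6 = 60
  B->Chico: 50 × 7 = 350
Total cost = 580.
So B→Quincy carries 10 sacks.

10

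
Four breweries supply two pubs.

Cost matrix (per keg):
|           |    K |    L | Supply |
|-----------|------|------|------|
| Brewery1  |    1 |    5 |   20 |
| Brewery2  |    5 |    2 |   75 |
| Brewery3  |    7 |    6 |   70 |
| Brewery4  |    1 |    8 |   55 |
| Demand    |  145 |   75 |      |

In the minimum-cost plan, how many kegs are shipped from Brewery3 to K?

70

Solving gives:
  Brewery1→K: 20 × 1 = 20
  Brewery2→L: 75 × 2 = 150
  Brewery3→K: 70 × 7 = 490
  Brewery4→K: 55 × 1 = 55
Total cost = 715.
So Brewery3→K carries 70 kegs.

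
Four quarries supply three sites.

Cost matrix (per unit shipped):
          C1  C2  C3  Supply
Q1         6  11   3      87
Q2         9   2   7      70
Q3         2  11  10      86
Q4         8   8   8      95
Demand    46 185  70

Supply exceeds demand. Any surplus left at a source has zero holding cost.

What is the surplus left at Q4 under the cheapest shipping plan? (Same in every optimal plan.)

Minimum-cost shipments:
  Q1->C3: 70 × 3 = 210
  Q2->C2: 70 × 2 = 140
  Q3->C1: 46 × 2 = 92
  Q3->C2: 20 × 11 = 220
  Q4->C2: 95 × 8 = 760
Total cost = 1422.
Q4 ships 95 of its 95, leaving 0.

0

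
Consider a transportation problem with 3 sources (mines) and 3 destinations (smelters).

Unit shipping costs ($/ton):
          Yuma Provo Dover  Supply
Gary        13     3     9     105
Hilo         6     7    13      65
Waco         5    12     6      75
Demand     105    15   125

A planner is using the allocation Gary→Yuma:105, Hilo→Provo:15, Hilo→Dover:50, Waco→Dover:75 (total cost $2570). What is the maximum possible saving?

915

Current plan cost = 105·13 + 15·7 + 50·13 + 75·6 = $2570.
Optimal plan:
  Gary–Provo: 15 × $3 = $45
  Gary–Dover: 90 × $9 = $810
  Hilo–Yuma: 65 × $6 = $390
  Waco–Yuma: 40 × $5 = $200
  Waco–Dover: 35 × $6 = $210
Optimal cost = $1655.
Saving = 2570 − 1655 = $915.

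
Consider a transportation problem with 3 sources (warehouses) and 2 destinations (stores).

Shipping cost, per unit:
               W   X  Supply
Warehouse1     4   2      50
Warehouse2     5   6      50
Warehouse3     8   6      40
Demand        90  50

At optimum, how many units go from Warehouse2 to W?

Optimal shipments:
  Warehouse1 to W: 40 × 4 = 160
  Warehouse1 to X: 10 × 2 = 20
  Warehouse2 to W: 50 × 5 = 250
  Warehouse3 to X: 40 × 6 = 240
Total cost = 670.
So Warehouse2→W carries 50 units.

50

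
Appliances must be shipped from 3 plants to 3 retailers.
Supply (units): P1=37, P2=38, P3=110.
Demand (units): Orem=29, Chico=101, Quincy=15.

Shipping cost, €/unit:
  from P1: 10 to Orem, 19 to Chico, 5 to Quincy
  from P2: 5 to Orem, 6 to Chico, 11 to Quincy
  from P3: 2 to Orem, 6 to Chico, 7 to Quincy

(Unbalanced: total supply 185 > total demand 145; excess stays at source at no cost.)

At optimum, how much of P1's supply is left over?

Minimum-cost shipments:
  P1 to Quincy: 15 units
  P2 to Chico: 38 units
  P3 to Orem: 29 units
  P3 to Chico: 63 units
Total cost = €739.
P1 ships 15 of its 37, leaving 22.

22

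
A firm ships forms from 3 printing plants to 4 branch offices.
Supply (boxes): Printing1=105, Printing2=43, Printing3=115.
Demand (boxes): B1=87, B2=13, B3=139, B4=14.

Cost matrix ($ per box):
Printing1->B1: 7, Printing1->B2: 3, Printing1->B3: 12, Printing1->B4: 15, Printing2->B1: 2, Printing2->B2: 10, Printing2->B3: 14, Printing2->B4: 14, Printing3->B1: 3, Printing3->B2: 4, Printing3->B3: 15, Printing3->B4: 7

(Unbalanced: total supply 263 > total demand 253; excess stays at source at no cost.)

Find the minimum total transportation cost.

2138

An optimal shipping plan:
  Printing1→B3: 105 × $12 = $1260
  Printing2→B1: 43 × $2 = $86
  Printing3→B1: 44 × $3 = $132
  Printing3→B2: 13 × $4 = $52
  Printing3→B3: 34 × $15 = $510
  Printing3→B4: 14 × $7 = $98
Total = 1260 + 86 + 132 + 52 + 510 + 98 = $2138.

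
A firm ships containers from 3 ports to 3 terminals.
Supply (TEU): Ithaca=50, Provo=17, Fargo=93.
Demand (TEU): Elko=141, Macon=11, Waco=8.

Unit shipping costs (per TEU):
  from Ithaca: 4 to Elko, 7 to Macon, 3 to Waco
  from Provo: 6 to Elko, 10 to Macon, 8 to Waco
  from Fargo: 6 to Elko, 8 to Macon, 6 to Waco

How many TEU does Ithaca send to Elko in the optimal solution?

42

Solving gives:
  Ithaca->Elko: 42 × 4 = 168
  Ithaca->Waco: 8 × 3 = 24
  Provo->Elko: 17 × 6 = 102
  Fargo->Elko: 82 × 6 = 492
  Fargo->Macon: 11 × 8 = 88
Total cost = 874.
So Ithaca→Elko carries 42 TEU.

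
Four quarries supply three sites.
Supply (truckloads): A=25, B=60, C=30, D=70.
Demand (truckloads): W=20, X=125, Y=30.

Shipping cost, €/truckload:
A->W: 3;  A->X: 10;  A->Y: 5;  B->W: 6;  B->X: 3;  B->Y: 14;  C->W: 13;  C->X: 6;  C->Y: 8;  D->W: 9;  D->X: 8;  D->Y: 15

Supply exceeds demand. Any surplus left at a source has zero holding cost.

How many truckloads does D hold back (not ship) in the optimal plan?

Minimum-cost shipments:
  A→W: 20 truckloads
  A→Y: 5 truckloads
  B→X: 60 truckloads
  C→X: 5 truckloads
  C→Y: 25 truckloads
  D→X: 60 truckloads
Total cost = €975.
D ships 60 of its 70, leaving 10.

10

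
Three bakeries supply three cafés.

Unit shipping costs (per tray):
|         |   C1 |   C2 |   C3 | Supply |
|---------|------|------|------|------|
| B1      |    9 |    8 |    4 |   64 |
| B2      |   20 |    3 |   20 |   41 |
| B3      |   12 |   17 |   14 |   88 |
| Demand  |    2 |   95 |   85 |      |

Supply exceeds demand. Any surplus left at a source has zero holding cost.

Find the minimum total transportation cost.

1615

Optimal allocation:
  B1 to C3: 64 × 4 = 256
  B2 to C2: 41 × 3 = 123
  B3 to C1: 2 × 12 = 24
  B3 to C2: 54 × 17 = 918
  B3 to C3: 21 × 14 = 294
Total = 256 + 123 + 24 + 918 + 294 = 1615.
(Supply check: B1 ships 64; B2 ships 41; B3 ships 77.)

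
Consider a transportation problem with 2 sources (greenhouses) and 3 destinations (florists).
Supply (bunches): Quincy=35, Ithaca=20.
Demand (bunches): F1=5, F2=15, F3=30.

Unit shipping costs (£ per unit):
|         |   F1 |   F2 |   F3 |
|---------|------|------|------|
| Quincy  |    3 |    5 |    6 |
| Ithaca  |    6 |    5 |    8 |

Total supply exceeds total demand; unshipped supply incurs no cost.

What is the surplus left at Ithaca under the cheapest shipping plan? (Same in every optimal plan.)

Minimum-cost shipments:
  Quincy->F1: 5 × £3 = £15
  Quincy->F3: 30 × £6 = £180
  Ithaca->F2: 15 × £5 = £75
Total cost = £270.
Ithaca ships 15 of its 20, leaving 5.

5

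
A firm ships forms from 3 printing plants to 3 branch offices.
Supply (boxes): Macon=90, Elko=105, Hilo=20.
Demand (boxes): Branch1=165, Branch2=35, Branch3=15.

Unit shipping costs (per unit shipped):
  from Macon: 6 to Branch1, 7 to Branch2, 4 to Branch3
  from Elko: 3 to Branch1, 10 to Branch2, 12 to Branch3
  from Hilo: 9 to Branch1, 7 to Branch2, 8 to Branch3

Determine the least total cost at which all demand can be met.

980

One minimum-cost allocation:
  Macon to Branch1: 60 × 6 = 360
  Macon to Branch2: 15 × 7 = 105
  Macon to Branch3: 15 × 4 = 60
  Elko to Branch1: 105 × 3 = 315
  Hilo to Branch2: 20 × 7 = 140
Total = 360 + 105 + 60 + 315 + 140 = 980.
(Supply check: Macon ships 90; Elko ships 105; Hilo ships 20.)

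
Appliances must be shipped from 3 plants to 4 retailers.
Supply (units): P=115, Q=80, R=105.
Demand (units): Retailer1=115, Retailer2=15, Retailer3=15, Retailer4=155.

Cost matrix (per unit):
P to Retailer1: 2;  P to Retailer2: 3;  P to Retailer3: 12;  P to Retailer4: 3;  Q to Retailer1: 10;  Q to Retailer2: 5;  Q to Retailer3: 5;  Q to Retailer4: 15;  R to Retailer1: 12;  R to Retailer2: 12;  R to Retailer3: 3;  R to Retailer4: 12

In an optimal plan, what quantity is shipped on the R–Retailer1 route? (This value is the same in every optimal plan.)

0

Solving gives:
  P–Retailer1: 50 × 2 = 100
  P–Retailer4: 65 × 3 = 195
  Q–Retailer1: 65 × 10 = 650
  Q–Retailer2: 15 × 5 = 75
  R–Retailer3: 15 × 3 = 45
  R–Retailer4: 90 × 12 = 1080
Total cost = 2145.
The route R→Retailer1 is not used.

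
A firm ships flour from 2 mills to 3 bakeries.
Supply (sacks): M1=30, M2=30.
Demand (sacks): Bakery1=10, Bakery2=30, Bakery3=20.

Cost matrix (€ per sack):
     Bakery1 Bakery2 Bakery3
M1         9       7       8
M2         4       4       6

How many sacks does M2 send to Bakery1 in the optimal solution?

10

The minimum-cost plan:
  M1→Bakery2: 10 × €7 = €70
  M1→Bakery3: 20 × €8 = €160
  M2→Bakery1: 10 × €4 = €40
  M2→Bakery2: 20 × €4 = €80
Total cost = €350.
So M2→Bakery1 carries 10 sacks.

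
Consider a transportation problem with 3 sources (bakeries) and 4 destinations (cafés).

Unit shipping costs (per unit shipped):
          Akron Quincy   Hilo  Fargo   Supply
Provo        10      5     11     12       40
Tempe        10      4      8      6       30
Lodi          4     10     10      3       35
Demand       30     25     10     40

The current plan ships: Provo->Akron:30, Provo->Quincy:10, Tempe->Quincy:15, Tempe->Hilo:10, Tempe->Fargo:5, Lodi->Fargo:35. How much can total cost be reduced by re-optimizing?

30

Current plan cost = 30·10 + 10·5 + 15·4 + 10·8 + 5·6 + 35·3 = 625.
Optimal plan:
  Provo–Akron: 5 trays
  Provo–Quincy: 25 trays
  Provo–Hilo: 10 trays
  Tempe–Fargo: 30 trays
  Lodi–Akron: 25 trays
  Lodi–Fargo: 10 trays
Optimal cost = 595.
Saving = 625 − 595 = 30.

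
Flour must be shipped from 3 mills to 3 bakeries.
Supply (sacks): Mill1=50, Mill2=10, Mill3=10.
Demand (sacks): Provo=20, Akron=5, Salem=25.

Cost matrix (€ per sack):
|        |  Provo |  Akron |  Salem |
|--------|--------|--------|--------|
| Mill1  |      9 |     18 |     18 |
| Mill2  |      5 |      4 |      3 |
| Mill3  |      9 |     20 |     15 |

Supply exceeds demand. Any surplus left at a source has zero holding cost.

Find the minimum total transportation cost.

One minimum-cost allocation:
  Mill1–Provo: 20 sacks
  Mill1–Akron: 5 sacks
  Mill1–Salem: 5 sacks
  Mill2–Salem: 10 sacks
  Mill3–Salem: 10 sacks
Total cost = €540.
(Supply check: Mill1 ships 30; Mill2 ships 10; Mill3 ships 10.)

540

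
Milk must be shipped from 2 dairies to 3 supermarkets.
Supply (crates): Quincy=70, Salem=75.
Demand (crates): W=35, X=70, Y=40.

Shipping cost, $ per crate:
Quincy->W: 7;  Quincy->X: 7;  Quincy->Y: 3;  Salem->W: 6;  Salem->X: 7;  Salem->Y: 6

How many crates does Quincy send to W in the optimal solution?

0

Solving gives:
  Quincy->X: 30 × $7 = $210
  Quincy->Y: 40 × $3 = $120
  Salem->W: 35 × $6 = $210
  Salem->X: 40 × $7 = $280
Total cost = $820.
The route Quincy→W is not used.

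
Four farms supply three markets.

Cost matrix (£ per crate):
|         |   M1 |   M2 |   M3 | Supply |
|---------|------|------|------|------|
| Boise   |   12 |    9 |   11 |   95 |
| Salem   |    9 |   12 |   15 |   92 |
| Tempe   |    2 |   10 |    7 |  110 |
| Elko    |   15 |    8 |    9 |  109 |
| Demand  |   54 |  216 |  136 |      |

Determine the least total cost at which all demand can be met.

3411

An optimal shipping plan:
  Boise–M2: 95 × £9 = £855
  Salem–M2: 92 × £12 = £1104
  Tempe–M1: 54 × £2 = £108
  Tempe–M3: 56 × £7 = £392
  Elko–M2: 29 × £8 = £232
  Elko–M3: 80 × £9 = £720
Total = 855 + 1104 + 108 + 392 + 232 + 720 = £3411.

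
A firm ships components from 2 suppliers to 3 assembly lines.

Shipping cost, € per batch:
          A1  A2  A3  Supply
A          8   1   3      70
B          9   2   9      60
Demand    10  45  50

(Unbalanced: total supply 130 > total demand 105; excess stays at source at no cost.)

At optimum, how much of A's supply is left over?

An optimal plan:
  A–A1: 10 × €8 = €80
  A–A2: 10 × €1 = €10
  A–A3: 50 × €3 = €150
  B–A2: 35 × €2 = €70
Total cost = €310.
A ships 70 of its 70, leaving 0.

0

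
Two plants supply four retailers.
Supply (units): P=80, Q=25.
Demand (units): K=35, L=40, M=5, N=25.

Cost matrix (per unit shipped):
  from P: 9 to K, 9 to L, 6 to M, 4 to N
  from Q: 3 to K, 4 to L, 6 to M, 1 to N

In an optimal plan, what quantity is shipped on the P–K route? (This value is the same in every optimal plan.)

Optimal shipments:
  P to K: 10 units
  P to L: 40 units
  P to M: 5 units
  P to N: 25 units
  Q to K: 25 units
Total cost = 655.
So P→K carries 10 units.

10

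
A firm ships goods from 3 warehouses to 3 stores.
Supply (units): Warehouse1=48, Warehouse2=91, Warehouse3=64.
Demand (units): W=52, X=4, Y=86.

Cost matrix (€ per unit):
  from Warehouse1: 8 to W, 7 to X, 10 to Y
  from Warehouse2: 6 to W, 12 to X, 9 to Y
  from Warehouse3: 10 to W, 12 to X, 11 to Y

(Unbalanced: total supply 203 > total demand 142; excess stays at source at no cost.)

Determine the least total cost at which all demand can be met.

A cheapest plan:
  Warehouse1→X: 4 × €7 = €28
  Warehouse1→Y: 44 × €10 = €440
  Warehouse2→W: 52 × €6 = €312
  Warehouse2→Y: 39 × €9 = €351
  Warehouse3→Y: 3 × €11 = €33
Total = 28 + 440 + 312 + 351 + 33 = €1164.

1164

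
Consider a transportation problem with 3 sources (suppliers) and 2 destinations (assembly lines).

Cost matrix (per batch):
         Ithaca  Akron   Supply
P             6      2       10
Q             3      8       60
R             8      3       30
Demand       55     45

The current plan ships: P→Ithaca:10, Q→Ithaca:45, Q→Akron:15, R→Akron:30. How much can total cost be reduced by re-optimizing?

Current plan cost = 10·6 + 45·3 + 15·8 + 30·3 = 405.
Optimal plan:
  P–Akron: 10 × 2 = 20
  Q–Ithaca: 55 × 3 = 165
  Q–Akron: 5 × 8 = 40
  R–Akron: 30 × 3 = 90
Optimal cost = 315.
Saving = 405 − 315 = 90.

90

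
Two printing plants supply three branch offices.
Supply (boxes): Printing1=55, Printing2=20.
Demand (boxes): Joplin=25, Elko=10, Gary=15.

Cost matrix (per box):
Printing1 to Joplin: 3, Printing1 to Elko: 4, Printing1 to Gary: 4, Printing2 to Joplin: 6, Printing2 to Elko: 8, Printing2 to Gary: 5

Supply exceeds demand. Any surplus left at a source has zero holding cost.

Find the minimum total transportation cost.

Optimal allocation:
  Printing1->Joplin: 25 boxes
  Printing1->Elko: 10 boxes
  Printing1->Gary: 15 boxes
Total cost = 175.
(Supply check: Printing1 ships 50; Printing2 ships 0.)

175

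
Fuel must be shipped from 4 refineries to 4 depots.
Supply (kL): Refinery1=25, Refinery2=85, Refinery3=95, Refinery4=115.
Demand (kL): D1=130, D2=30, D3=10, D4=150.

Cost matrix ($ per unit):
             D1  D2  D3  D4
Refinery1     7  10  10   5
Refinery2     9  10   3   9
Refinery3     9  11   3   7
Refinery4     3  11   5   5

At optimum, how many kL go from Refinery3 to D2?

0

The minimum-cost plan:
  Refinery1 to D4: 25 kL
  Refinery2 to D1: 15 kL
  Refinery2 to D2: 30 kL
  Refinery2 to D3: 10 kL
  Refinery2 to D4: 30 kL
  Refinery3 to D4: 95 kL
  Refinery4 to D1: 115 kL
Total cost = $1870.
The route Refinery3→D2 is not used.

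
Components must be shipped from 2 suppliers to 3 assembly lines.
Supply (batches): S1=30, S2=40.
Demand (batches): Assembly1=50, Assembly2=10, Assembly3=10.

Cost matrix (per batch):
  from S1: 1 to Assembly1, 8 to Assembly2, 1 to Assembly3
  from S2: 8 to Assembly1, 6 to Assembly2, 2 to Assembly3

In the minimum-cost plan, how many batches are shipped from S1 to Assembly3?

0

Optimal shipments:
  S1–Assembly1: 30 × 1 = 30
  S2–Assembly1: 20 × 8 = 160
  S2–Assembly2: 10 × 6 = 60
  S2–Assembly3: 10 × 2 = 20
Total cost = 270.
The route S1→Assembly3 is not used.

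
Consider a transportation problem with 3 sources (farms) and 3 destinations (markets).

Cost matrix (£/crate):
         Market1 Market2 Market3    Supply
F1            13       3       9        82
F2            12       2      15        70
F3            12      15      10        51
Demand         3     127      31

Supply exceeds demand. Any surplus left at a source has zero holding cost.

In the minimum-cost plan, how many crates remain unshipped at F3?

Minimum-cost shipments:
  F1 to Market2: 57 × £3 = £171
  F1 to Market3: 25 × £9 = £225
  F2 to Market2: 70 × £2 = £140
  F3 to Market1: 3 × £12 = £36
  F3 to Market3: 6 × £10 = £60
Total cost = £632.
F3 ships 9 of its 51, leaving 42.

42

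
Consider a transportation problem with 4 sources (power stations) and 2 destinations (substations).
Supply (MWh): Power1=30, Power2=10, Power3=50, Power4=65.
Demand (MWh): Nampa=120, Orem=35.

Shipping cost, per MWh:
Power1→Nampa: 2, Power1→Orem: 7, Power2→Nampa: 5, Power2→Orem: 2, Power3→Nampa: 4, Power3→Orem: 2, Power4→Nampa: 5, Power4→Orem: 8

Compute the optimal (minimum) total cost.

A cheapest plan:
  Power1 to Nampa: 30 × 2 = 60
  Power2 to Orem: 10 × 2 = 20
  Power3 to Nampa: 25 × 4 = 100
  Power3 to Orem: 25 × 2 = 50
  Power4 to Nampa: 65 × 5 = 325
Total = 60 + 20 + 100 + 50 + 325 = 555.
(Supply check: Power1 ships 30; Power2 ships 10; Power3 ships 50; Power4 ships 65.)

555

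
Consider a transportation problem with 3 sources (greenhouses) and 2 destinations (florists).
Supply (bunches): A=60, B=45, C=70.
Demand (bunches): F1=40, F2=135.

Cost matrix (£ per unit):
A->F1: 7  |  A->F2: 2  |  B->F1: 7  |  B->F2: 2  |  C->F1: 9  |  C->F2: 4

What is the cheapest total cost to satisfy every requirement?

690

Optimal allocation:
  A to F1: 40 × £7 = £280
  A to F2: 20 × £2 = £40
  B to F2: 45 × £2 = £90
  C to F2: 70 × £4 = £280
Total = 280 + 40 + 90 + 280 = £690.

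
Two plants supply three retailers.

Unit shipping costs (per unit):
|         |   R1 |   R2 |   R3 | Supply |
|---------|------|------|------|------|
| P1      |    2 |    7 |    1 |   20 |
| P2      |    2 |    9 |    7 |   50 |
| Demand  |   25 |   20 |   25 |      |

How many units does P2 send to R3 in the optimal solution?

Solving gives:
  P1–R3: 20 × 1 = 20
  P2–R1: 25 × 2 = 50
  P2–R2: 20 × 9 = 180
  P2–R3: 5 × 7 = 35
Total cost = 285.
So P2→R3 carries 5 units.

5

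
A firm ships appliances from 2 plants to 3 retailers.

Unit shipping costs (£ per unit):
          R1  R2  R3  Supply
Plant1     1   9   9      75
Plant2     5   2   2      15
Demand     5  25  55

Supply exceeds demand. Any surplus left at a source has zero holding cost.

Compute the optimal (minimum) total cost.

620

An optimal shipping plan:
  Plant1–R1: 5 × £1 = £5
  Plant1–R2: 10 × £9 = £90
  Plant1–R3: 55 × £9 = £495
  Plant2–R2: 15 × £2 = £30
Total = 5 + 90 + 495 + 30 = £620.
(Supply check: Plant1 ships 70; Plant2 ships 15.)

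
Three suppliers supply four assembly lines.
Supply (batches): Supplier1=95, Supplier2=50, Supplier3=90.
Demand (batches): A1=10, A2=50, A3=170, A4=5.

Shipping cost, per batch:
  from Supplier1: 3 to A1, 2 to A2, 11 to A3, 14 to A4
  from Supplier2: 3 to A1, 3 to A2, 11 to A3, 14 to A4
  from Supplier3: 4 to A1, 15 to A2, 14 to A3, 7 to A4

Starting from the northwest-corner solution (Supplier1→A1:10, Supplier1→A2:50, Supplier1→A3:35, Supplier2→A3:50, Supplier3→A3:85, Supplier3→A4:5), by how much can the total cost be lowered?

Current plan cost = 10·3 + 50·2 + 35·11 + 50·11 + 85·14 + 5·7 = 2290.
Optimal plan:
  Supplier1→A2: 50 batches
  Supplier1→A3: 45 batches
  Supplier2→A3: 50 batches
  Supplier3→A1: 10 batches
  Supplier3→A3: 75 batches
  Supplier3→A4: 5 batches
Optimal cost = 2270.
Saving = 2290 − 2270 = 20.

20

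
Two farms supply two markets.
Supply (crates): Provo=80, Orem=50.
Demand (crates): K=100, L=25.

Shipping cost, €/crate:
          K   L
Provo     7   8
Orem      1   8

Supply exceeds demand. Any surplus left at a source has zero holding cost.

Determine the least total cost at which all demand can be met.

An optimal shipping plan:
  Provo->K: 50 × €7 = €350
  Provo->L: 25 × €8 = €200
  Orem->K: 50 × €1 = €50
Total = 350 + 200 + 50 = €600.

600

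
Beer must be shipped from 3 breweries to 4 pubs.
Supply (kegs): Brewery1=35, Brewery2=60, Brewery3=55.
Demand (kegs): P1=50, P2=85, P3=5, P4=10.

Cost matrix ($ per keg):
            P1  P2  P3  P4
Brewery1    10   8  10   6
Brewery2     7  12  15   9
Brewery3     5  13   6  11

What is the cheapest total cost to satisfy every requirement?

An optimal shipping plan:
  Brewery1 to P2: 35 × $8 = $280
  Brewery2 to P2: 50 × $12 = $600
  Brewery2 to P4: 10 × $9 = $90
  Brewery3 to P1: 50 × $5 = $250
  Brewery3 to P3: 5 × $6 = $30
Total = 280 + 600 + 90 + 250 + 30 = $1250.
(Supply check: Brewery1 ships 35; Brewery2 ships 60; Brewery3 ships 55.)

1250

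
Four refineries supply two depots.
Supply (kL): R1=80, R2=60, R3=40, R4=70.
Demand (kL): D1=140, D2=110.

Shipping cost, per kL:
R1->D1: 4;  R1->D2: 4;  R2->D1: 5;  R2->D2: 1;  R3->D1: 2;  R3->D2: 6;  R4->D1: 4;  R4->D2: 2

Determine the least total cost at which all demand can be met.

640

One minimum-cost allocation:
  R1 to D1: 80 × 4 = 320
  R2 to D2: 60 × 1 = 60
  R3 to D1: 40 × 2 = 80
  R4 to D1: 20 × 4 = 80
  R4 to D2: 50 × 2 = 100
Total = 320 + 60 + 80 + 80 + 100 = 640.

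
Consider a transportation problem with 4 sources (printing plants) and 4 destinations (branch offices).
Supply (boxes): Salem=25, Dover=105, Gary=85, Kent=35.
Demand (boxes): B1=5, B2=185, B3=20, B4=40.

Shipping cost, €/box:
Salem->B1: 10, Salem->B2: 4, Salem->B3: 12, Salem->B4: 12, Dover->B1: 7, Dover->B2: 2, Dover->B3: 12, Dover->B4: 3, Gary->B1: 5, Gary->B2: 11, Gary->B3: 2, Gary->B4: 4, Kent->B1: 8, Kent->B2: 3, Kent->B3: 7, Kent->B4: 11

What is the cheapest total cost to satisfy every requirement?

860

One minimum-cost allocation:
  Salem to B2: 25 × €4 = €100
  Dover to B2: 105 × €2 = €210
  Gary to B1: 5 × €5 = €25
  Gary to B2: 20 × €11 = €220
  Gary to B3: 20 × €2 = €40
  Gary to B4: 40 × €4 = €160
  Kent to B2: 35 × €3 = €105
Total = 100 + 210 + 25 + 220 + 40 + 160 + 105 = €860.
(Supply check: Salem ships 25; Dover ships 105; Gary ships 85; Kent ships 35.)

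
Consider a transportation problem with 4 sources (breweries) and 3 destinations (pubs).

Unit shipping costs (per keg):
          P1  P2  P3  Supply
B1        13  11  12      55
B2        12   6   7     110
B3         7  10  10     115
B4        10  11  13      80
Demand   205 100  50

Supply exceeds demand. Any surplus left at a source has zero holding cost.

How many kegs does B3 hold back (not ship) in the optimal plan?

0

An optimal plan:
  B1 to P1: 10 × 13 = 130
  B1 to P2: 40 × 11 = 440
  B2 to P2: 60 × 6 = 360
  B2 to P3: 50 × 7 = 350
  B3 to P1: 115 × 7 = 805
  B4 to P1: 80 × 10 = 800
Total cost = 2885.
B3 ships 115 of its 115, leaving 0.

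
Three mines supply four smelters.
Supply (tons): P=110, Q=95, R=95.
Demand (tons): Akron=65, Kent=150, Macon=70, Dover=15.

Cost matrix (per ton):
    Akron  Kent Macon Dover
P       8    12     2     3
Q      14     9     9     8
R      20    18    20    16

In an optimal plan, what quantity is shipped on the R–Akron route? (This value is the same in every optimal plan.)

Optimal shipments:
  P–Akron: 25 × 8 = 200
  P–Macon: 70 × 2 = 140
  P–Dover: 15 × 3 = 45
  Q–Kent: 95 × 9 = 855
  R–Akron: 40 × 20 = 800
  R–Kent: 55 × 18 = 990
Total cost = 3030.
So R→Akron carries 40 tons.

40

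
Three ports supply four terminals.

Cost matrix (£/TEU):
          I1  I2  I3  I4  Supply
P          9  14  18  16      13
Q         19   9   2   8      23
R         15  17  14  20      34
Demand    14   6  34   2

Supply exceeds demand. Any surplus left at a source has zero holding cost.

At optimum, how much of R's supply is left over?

14

An optimal plan:
  P->I1: 13 × £9 = £117
  Q->I3: 23 × £2 = £46
  R->I1: 1 × £15 = £15
  R->I2: 6 × £17 = £102
  R->I3: 11 × £14 = £154
  R->I4: 2 × £20 = £40
Total cost = £474.
R ships 20 of its 34, leaving 14.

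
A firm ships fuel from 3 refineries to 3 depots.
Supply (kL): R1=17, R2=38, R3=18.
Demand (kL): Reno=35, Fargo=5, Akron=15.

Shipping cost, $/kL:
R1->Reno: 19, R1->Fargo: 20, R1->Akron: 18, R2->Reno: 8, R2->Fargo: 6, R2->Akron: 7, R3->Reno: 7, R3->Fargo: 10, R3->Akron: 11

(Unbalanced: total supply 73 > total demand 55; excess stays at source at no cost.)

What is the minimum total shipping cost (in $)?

397

One minimum-cost allocation:
  R2->Reno: 17 × $8 = $136
  R2->Fargo: 5 × $6 = $30
  R2->Akron: 15 × $7 = $105
  R3->Reno: 18 × $7 = $126
Total = 136 + 30 + 105 + 126 = $397.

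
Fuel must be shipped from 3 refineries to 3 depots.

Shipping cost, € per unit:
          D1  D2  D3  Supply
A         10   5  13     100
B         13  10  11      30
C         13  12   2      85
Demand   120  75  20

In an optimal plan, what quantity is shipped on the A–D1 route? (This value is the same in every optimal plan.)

25

The minimum-cost plan:
  A to D1: 25 × €10 = €250
  A to D2: 75 × €5 = €375
  B to D1: 30 × €13 = €390
  C to D1: 65 × €13 = €845
  C to D3: 20 × €2 = €40
Total cost = €1900.
So A→D1 carries 25 kL.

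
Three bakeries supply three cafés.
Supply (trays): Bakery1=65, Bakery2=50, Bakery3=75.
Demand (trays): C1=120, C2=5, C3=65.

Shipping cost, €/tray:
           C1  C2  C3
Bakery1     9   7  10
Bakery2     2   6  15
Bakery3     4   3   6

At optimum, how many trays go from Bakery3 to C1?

Optimal shipments:
  Bakery1 to C3: 65 × €10 = €650
  Bakery2 to C1: 50 × €2 = €100
  Bakery3 to C1: 70 × €4 = €280
  Bakery3 to C2: 5 × €3 = €15
Total cost = €1045.
So Bakery3→C1 carries 70 trays.

70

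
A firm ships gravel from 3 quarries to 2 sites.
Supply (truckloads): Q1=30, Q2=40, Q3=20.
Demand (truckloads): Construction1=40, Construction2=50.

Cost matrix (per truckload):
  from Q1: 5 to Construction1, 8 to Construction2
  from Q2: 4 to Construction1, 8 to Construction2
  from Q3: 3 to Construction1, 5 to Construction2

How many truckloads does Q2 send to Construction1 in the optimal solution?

40

Solving gives:
  Q1 to Construction2: 30 × 8 = 240
  Q2 to Construction1: 40 × 4 = 160
  Q3 to Construction2: 20 × 5 = 100
Total cost = 500.
So Q2→Construction1 carries 40 truckloads.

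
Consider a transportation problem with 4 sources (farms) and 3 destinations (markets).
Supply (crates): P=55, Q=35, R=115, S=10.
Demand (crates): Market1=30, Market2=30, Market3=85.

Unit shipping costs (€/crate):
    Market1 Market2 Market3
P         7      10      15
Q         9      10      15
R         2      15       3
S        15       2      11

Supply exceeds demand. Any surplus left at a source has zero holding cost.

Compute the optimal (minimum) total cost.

535

One minimum-cost allocation:
  P to Market2: 20 × €10 = €200
  R to Market1: 30 × €2 = €60
  R to Market3: 85 × €3 = €255
  S to Market2: 10 × €2 = €20
Total = 200 + 60 + 255 + 20 = €535.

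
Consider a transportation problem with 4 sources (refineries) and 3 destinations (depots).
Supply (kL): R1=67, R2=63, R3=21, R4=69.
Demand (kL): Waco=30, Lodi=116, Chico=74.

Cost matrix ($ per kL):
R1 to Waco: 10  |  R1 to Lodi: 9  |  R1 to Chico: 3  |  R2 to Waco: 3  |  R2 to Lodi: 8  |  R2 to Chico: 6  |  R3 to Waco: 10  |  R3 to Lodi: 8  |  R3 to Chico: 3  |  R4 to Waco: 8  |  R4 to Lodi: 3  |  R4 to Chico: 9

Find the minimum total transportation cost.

895

Optimal allocation:
  R1–Chico: 67 kL
  R2–Waco: 30 kL
  R2–Lodi: 33 kL
  R3–Lodi: 14 kL
  R3–Chico: 7 kL
  R4–Lodi: 69 kL
Total cost = $895.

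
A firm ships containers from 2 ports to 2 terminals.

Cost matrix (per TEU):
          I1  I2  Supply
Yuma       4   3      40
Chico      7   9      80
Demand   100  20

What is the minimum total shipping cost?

700

Optimal allocation:
  Yuma–I1: 20 × 4 = 80
  Yuma–I2: 20 × 3 = 60
  Chico–I1: 80 × 7 = 560
Total = 80 + 60 + 560 = 700.
(Supply check: Yuma ships 40; Chico ships 80.)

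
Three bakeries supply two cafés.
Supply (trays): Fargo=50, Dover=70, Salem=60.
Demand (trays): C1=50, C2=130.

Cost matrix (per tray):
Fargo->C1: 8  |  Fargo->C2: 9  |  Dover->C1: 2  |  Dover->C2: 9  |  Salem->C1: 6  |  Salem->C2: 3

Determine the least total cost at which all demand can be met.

A cheapest plan:
  Fargo to C2: 50 × 9 = 450
  Dover to C1: 50 × 2 = 100
  Dover to C2: 20 × 9 = 180
  Salem to C2: 60 × 3 = 180
Total = 450 + 100 + 180 + 180 = 910.
(Supply check: Fargo ships 50; Dover ships 70; Salem ships 60.)

910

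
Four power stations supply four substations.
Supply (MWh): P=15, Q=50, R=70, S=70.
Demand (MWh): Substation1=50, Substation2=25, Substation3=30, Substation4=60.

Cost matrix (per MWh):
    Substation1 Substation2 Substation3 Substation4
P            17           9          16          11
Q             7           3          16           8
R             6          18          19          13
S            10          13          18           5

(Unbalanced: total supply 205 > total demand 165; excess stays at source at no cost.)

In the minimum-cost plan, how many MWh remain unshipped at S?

Minimum-cost shipments:
  P->Substation3: 5 × 16 = 80
  Q->Substation2: 25 × 3 = 75
  Q->Substation3: 25 × 16 = 400
  R->Substation1: 50 × 6 = 300
  S->Substation4: 60 × 5 = 300
Total cost = 1155.
S ships 60 of its 70, leaving 10.

10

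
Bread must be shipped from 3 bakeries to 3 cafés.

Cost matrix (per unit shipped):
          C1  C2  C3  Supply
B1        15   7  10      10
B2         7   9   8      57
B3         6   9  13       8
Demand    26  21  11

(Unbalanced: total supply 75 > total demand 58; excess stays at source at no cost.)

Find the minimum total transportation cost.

431

An optimal shipping plan:
  B1 to C2: 10 × 7 = 70
  B2 to C1: 18 × 7 = 126
  B2 to C2: 11 × 9 = 99
  B2 to C3: 11 × 8 = 88
  B3 to C1: 8 × 6 = 48
Total = 70 + 126 + 99 + 88 + 48 = 431.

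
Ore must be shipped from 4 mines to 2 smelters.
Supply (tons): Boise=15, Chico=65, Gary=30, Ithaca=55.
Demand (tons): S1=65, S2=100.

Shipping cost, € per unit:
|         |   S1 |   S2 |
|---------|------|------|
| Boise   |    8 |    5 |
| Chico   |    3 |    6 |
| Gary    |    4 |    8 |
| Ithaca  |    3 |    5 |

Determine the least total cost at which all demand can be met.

One minimum-cost allocation:
  Boise→S2: 15 × €5 = €75
  Chico→S1: 35 × €3 = €105
  Chico→S2: 30 × €6 = €180
  Gary→S1: 30 × €4 = €120
  Ithaca→S2: 55 × €5 = €275
Total = 75 + 105 + 180 + 120 + 275 = €755.

755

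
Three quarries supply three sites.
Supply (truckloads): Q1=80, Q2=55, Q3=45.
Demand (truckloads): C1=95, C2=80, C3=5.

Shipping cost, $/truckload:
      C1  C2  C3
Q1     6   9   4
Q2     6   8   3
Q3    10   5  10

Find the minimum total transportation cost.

Optimal allocation:
  Q1→C1: 80 × $6 = $480
  Q2→C1: 15 × $6 = $90
  Q2→C2: 35 × $8 = $280
  Q2→C3: 5 × $3 = $15
  Q3→C2: 45 × $5 = $225
Total = 480 + 90 + 280 + 15 + 225 = $1090.
(Supply check: Q1 ships 80; Q2 ships 55; Q3 ships 45.)

1090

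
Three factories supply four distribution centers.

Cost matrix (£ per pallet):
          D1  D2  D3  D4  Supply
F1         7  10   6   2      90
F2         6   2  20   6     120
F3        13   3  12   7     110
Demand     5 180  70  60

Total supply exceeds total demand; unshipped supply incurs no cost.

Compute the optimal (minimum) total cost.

1195

One minimum-cost allocation:
  F1 to D3: 70 × £6 = £420
  F1 to D4: 20 × £2 = £40
  F2 to D1: 5 × £6 = £30
  F2 to D2: 115 × £2 = £230
  F3 to D2: 65 × £3 = £195
  F3 to D4: 40 × £7 = £280
Total = 420 + 40 + 30 + 230 + 195 + 280 = £1195.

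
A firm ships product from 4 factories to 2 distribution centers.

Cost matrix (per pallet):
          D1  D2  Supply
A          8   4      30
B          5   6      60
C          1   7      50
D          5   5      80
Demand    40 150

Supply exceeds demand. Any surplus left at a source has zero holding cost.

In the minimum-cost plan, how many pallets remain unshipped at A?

0

An optimal plan:
  A–D2: 30 × 4 = 120
  B–D2: 40 × 6 = 240
  C–D1: 40 × 1 = 40
  D–D2: 80 × 5 = 400
Total cost = 800.
A ships 30 of its 30, leaving 0.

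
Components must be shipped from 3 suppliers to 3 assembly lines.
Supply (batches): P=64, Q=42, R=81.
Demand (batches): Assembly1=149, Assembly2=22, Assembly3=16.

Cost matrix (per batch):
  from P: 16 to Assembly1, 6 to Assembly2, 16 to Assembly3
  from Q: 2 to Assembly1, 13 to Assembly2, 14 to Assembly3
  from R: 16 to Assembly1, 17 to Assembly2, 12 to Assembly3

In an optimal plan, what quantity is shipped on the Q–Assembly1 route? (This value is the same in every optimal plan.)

Solving gives:
  P–Assembly1: 42 × 16 = 672
  P–Assembly2: 22 × 6 = 132
  Q–Assembly1: 42 × 2 = 84
  R–Assembly1: 65 × 16 = 1040
  R–Assembly3: 16 × 12 = 192
Total cost = 2120.
So Q→Assembly1 carries 42 batches.

42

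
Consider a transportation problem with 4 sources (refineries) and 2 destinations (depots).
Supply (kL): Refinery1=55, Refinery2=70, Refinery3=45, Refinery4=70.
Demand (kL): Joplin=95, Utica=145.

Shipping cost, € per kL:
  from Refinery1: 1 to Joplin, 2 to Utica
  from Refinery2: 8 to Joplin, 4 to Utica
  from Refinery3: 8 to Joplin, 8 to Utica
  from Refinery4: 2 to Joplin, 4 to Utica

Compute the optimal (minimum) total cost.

865

Optimal allocation:
  Refinery1->Joplin: 25 × €1 = €25
  Refinery1->Utica: 30 × €2 = €60
  Refinery2->Utica: 70 × €4 = €280
  Refinery3->Utica: 45 × €8 = €360
  Refinery4->Joplin: 70 × €2 = €140
Total = 25 + 60 + 280 + 360 + 140 = €865.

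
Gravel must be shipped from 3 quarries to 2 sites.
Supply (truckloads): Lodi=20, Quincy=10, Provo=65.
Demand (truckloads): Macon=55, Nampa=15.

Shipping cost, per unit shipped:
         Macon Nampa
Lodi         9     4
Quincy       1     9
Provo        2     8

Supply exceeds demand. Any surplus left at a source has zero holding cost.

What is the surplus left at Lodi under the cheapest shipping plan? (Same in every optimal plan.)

5

An optimal plan:
  Lodi to Nampa: 15 × 4 = 60
  Quincy to Macon: 10 × 1 = 10
  Provo to Macon: 45 × 2 = 90
Total cost = 160.
Lodi ships 15 of its 20, leaving 5.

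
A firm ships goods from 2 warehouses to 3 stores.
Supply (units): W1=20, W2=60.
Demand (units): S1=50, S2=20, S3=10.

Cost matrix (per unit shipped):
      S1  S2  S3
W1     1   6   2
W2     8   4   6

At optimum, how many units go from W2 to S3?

The minimum-cost plan:
  W1→S1: 20 × 1 = 20
  W2→S1: 30 × 8 = 240
  W2→S2: 20 × 4 = 80
  W2→S3: 10 × 6 = 60
Total cost = 400.
So W2→S3 carries 10 units.

10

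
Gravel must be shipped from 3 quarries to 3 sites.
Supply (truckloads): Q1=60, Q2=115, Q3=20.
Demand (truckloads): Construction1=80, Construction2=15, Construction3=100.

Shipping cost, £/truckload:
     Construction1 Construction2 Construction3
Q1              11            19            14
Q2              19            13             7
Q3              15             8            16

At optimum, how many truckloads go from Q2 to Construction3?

100

Solving gives:
  Q1->Construction1: 60 × £11 = £660
  Q2->Construction1: 15 × £19 = £285
  Q2->Construction3: 100 × £7 = £700
  Q3->Construction1: 5 × £15 = £75
  Q3->Construction2: 15 × £8 = £120
Total cost = £1840.
So Q2→Construction3 carries 100 truckloads.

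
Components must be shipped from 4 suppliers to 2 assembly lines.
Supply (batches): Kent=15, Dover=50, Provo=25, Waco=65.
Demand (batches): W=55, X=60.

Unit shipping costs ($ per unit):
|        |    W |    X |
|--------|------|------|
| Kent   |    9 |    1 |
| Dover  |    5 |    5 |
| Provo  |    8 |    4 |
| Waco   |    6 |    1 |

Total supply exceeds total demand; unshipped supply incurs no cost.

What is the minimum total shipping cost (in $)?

340

An optimal shipping plan:
  Kent→X: 15 batches
  Dover→W: 50 batches
  Waco→W: 5 batches
  Waco→X: 45 batches
Total cost = $340.
(Supply check: Kent ships 15; Dover ships 50; Provo ships 0; Waco ships 50.)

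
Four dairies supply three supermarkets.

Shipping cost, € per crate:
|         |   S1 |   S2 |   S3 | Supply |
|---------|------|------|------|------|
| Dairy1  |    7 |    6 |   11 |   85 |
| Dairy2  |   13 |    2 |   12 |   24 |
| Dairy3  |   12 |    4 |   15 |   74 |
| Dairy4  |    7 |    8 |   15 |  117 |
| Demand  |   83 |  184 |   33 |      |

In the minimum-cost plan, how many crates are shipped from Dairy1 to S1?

Optimal shipments:
  Dairy1 to S2: 52 crates
  Dairy1 to S3: 33 crates
  Dairy2 to S2: 24 crates
  Dairy3 to S2: 74 crates
  Dairy4 to S1: 83 crates
  Dairy4 to S2: 34 crates
Total cost = €1872.
The route Dairy1→S1 is not used.

0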